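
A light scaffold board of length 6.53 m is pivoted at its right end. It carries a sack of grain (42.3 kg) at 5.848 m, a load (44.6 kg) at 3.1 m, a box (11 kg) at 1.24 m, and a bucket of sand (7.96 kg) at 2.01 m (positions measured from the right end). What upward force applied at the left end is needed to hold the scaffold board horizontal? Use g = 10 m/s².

Take moments about the right end.
Sack of grain: 42.3 × 10 = 423 N down at 5.848 m → arm 5.848 m, τ = 423 × 5.848 = 2474 N·m counterclockwise.
Load: 44.6 × 10 = 446 N down at 3.1 m → arm 3.1 m, τ = 446 × 3.1 = 1383 N·m counterclockwise.
Box: 11 × 10 = 110 N down at 1.24 m → arm 1.24 m, τ = 110 × 1.24 = 136.4 N·m counterclockwise.
Bucket of sand: 7.96 × 10 = 79.6 N down at 2.01 m → arm 2.01 m, τ = 79.6 × 2.01 = 160 N·m counterclockwise.
Net moment of the loads = 4153 N·m counterclockwise.
The upward force F acts at the left end, arm 6.53 m, giving F × 6.53 clockwise.
Setting net torque to zero: F × 6.53 = 4153 → F = 4153 / 6.53 = 636 N.

F ≈ 636 N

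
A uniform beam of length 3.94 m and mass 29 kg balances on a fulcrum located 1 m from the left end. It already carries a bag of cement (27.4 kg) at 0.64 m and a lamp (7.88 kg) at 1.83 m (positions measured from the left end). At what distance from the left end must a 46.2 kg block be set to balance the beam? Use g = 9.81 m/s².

x ≈ 0.463 m from the left end

Choose the fulcrum (at 1 m from the left end) as the axis so the support reaction has zero arm there.
Beam weight: 29 × 9.81 = 284.5 N down at 1.97 m → arm 0.97 m, τ = 284.5 × 0.97 = 276 N·m clockwise.
Bag of cement: 27.4 × 9.81 = 268.8 N down at 0.64 m → arm 0.36 m, τ = 268.8 × 0.36 = 96.77 N·m counterclockwise.
Lamp: 7.88 × 9.81 = 77.3 N down at 1.83 m → arm 0.83 m, τ = 77.3 × 0.83 = 64.16 N·m clockwise.
Net moment of existing loads = 243.4 N·m clockwise.
The block weighs 46.2 × 9.81 = 453.2 N and must supply an equal counterclockwise moment, so its lever arm about the fulcrum is 243.4 / 453.2 = 0.537 m.
That puts it at 1 − 0.537 = 0.463 m from the left end.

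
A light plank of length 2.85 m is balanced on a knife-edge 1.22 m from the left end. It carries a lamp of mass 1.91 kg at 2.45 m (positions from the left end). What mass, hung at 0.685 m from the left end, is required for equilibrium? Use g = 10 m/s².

Sum moments about the knife-edge (at 1.22 m from the left end) (the support reaction has zero arm there).
Lamp: 1.91 × 10 = 19.1 N down at 2.45 m → arm 1.23 m, τ = 19.1 × 1.23 = 23.49 N·m clockwise.
Net moment of known loads = 23.49 N·m clockwise.
An unknown mass m at 0.685 m has arm 0.535 m; its moment is m·g·0.535 counterclockwise.
Στ = 0 ⇒ m × 10 × 0.535 = 23.49 ⇒ m = 23.49 / (10 × 0.535) = 4.39 kg.

m ≈ 4.39 kg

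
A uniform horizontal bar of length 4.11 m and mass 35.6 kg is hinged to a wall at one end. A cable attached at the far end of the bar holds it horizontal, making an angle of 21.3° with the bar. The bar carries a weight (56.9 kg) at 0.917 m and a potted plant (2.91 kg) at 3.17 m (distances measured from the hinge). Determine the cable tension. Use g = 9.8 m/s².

T ≈ 883 N

Choose the hinge as the axis so the unknown hinge reaction has zero arm there.
Beam weight: 35.6 × 9.8 = 348.9 N down at 2.055 m → arm 2.055 m, τ = 348.9 × 2.055 = 717 N·m clockwise.
Weight: 56.9 × 9.8 = 557.6 N down at 0.917 m → arm 0.917 m, τ = 557.6 × 0.917 = 511.3 N·m clockwise.
Potted plant: 2.91 × 9.8 = 28.52 N down at 3.17 m → arm 3.17 m, τ = 28.52 × 3.17 = 90.41 N·m clockwise.
Total clockwise load moment = 1319 N·m.
The cable tension T acts at 4.11 m; only its component perpendicular to the bar, T sinθ, produces torque. sin 21.3° = 0.3633.
For rotational equilibrium, T × 4.11 × 0.3633 = 1319, so T = 1319 / 1.493 = 883 N.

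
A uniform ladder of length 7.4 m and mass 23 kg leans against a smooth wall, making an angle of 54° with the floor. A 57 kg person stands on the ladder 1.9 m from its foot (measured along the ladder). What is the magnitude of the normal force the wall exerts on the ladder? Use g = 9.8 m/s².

About the foot of the ladder:
Ladder weight 23×9.8 = 225.4 N acts at 3.7 m along the ladder; its horizontal arm is 3.7·cos54° = 2.175 m → τ = 490.2 N·m clockwise.
Person: 57×9.8 = 558.6 N at 1.9 m → arm 1.117 m → τ = 624 N·m clockwise.
Wall normal N acts horizontally at the top; its moment arm is the height L sinθ = 7.4·sin54° = 5.987 m, counterclockwise.
Στ = 0 ⇒ N × 5.987 = 1114 ⇒ N = 186 N.

N_wall ≈ 186 N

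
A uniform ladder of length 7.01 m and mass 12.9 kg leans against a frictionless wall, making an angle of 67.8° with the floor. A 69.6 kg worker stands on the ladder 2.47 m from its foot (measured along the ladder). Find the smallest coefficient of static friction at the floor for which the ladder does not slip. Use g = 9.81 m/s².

μ_min ≈ 0.153

Taking torques about the foot of the ladder:
Ladder weight 12.9×9.81 = 126.5 N acts at 3.505 m along the ladder; its horizontal arm is 3.505·cos67.8° = 1.324 m → τ = 167.5 N·m clockwise.
Worker: 69.6×9.81 = 682.8 N at 2.47 m → arm 0.9333 m → τ = 637.3 N·m clockwise.
Wall normal N acts horizontally at the top; its moment arm is the height L sinθ = 7.01·sin67.8° = 6.49 m, counterclockwise.
Στ = 0 ⇒ N × 6.49 = 804.8 ⇒ N = 124 N.
ΣFx = 0 ⇒ f = N_wall = 124 N. ΣFy = 0 ⇒ N_floor = 809.3 N.
μ_min = f / N_floor = 124 / 809.3 = 0.153.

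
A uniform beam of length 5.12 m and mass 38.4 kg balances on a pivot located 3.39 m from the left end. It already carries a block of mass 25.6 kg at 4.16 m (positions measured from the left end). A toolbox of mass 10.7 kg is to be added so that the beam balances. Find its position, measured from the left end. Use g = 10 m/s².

x ≈ 4.53 m from the left end

Sum moments about the pivot (at 3.39 m from the left end) (the support reaction has zero arm there).
Beam weight: 38.4 × 10 = 384 N down at 2.56 m → arm 0.83 m, τ = 384 × 0.83 = 318.7 N·m counterclockwise.
Block: 25.6 × 10 = 256 N down at 4.16 m → arm 0.77 m, τ = 256 × 0.77 = 197.1 N·m clockwise.
Net moment of existing loads = 121.6 N·m counterclockwise.
The toolbox weighs 10.7 × 10 = 107 N and must supply an equal clockwise moment, so its lever arm about the pivot is 121.6 / 107 = 1.14 m.
That puts it at 3.39 + 1.14 = 4.53 m from the left end.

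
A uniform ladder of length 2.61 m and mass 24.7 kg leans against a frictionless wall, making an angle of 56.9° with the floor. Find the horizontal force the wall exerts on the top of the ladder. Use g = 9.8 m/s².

N_wall ≈ 78.9 N

Take moments about the foot of the ladder.
Ladder weight 24.7×9.8 = 242.1 N acts at 1.305 m along the ladder; its horizontal arm is 1.305·cos56.9° = 0.7127 m → τ = 172.5 N·m clockwise.
Wall normal N acts horizontally at the top; its moment arm is the height L sinθ = 2.61·sin56.9° = 2.186 m, counterclockwise.
For rotational equilibrium, N × 2.186 = 172.5, so N = 78.9 N.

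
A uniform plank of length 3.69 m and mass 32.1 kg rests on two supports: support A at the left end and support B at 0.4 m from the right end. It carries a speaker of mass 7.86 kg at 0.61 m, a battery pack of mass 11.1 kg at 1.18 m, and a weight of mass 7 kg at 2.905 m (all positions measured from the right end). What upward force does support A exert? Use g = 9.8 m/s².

R_A ≈ 221 N

About support B:
Beam weight: 32.1 × 9.8 = 314.6 N down at 1.845 m → arm 1.445 m, τ = 314.6 × 1.445 = 454.6 N·m counterclockwise.
Speaker: 7.86 × 9.8 = 77.03 N down at 0.61 m → arm 0.21 m, τ = 77.03 × 0.21 = 16.18 N·m counterclockwise.
Battery pack: 11.1 × 9.8 = 108.8 N down at 1.18 m → arm 0.78 m, τ = 108.8 × 0.78 = 84.86 N·m counterclockwise.
Weight: 7 × 9.8 = 68.6 N down at 2.905 m → arm 2.505 m, τ = 68.6 × 2.505 = 171.8 N·m counterclockwise.
Net load moment about support B = 727.4 N·m counterclockwise.
Reaction R at support A is upward at 3.69 m, arm 3.29 m → moment R × 3.29 clockwise.
For rotational equilibrium, R × 3.29 = 727.4, so R = 221 N.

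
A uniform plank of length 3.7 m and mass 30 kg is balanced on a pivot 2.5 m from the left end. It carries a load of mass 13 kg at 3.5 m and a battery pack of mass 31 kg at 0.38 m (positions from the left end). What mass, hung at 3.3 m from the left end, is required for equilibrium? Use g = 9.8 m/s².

About the pivot (at 2.5 m from the left end):
Beam weight: 30 × 9.8 = 294 N down at 1.85 m → arm 0.65 m, τ = 294 × 0.65 = 191.1 N·m counterclockwise.
Load: 13 × 9.8 = 127.4 N down at 3.5 m → arm 1 m, τ = 127.4 × 1 = 127.4 N·m clockwise.
Battery pack: 31 × 9.8 = 303.8 N down at 0.38 m → arm 2.12 m, τ = 303.8 × 2.12 = 644.1 N·m counterclockwise.
Net moment of known loads = 707.8 N·m counterclockwise.
An unknown mass m at 3.3 m has arm 0.8 m; its moment is m·g·0.8 clockwise.
Στ = 0 ⇒ m × 9.8 × 0.8 = 707.8 ⇒ m = 707.8 / (9.8 × 0.8) = 90.3 kg.

m ≈ 90.3 kg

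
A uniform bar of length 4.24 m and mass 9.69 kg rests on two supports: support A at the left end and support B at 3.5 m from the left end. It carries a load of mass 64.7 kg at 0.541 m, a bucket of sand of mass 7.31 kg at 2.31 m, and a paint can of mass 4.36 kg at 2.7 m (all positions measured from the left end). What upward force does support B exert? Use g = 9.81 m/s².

Sum moments about support A (its reaction then has zero moment arm).
Beam weight: 9.69 × 9.81 = 95.06 N down at 2.12 m → arm 2.12 m, τ = 95.06 × 2.12 = 201.5 N·m clockwise.
Load: 64.7 × 9.81 = 634.7 N down at 0.541 m → arm 0.541 m, τ = 634.7 × 0.541 = 343.4 N·m clockwise.
Bucket of sand: 7.31 × 9.81 = 71.71 N down at 2.31 m → arm 2.31 m, τ = 71.71 × 2.31 = 165.7 N·m clockwise.
Paint can: 4.36 × 9.81 = 42.77 N down at 2.7 m → arm 2.7 m, τ = 42.77 × 2.7 = 115.5 N·m clockwise.
Net load moment about support A = 826.1 N·m clockwise.
Reaction R at support B is upward at 3.5 m, arm 3.5 m → moment R × 3.5 counterclockwise.
Setting net torque to zero: R × 3.5 = 826.1 → R = 236 N.

R_B ≈ 236 N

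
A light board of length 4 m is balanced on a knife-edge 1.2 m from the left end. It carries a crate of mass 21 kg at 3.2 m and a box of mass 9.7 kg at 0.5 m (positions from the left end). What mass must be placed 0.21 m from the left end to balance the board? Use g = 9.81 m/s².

Taking torques about the knife-edge (at 1.2 m from the left end):
Crate: 21 × 9.81 = 206 N down at 3.2 m → arm 2 m, τ = 206 × 2 = 412 N·m clockwise.
Box: 9.7 × 9.81 = 95.16 N down at 0.5 m → arm 0.7 m, τ = 95.16 × 0.7 = 66.61 N·m counterclockwise.
Net moment of known loads = 345.4 N·m clockwise.
An unknown mass m at 0.21 m has arm 0.99 m; its moment is m·g·0.99 counterclockwise.
Balancing moments: m × 9.81 × 0.99 = 345.4, giving m = 345.4 / (9.81 × 0.99) = 35.6 kg.

m ≈ 35.6 kg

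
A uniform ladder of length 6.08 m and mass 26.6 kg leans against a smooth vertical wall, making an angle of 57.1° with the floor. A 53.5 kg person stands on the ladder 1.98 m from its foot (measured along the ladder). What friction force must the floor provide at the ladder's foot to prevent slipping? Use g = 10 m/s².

Taking torques about the foot of the ladder:
Ladder weight 26.6×10 = 266 N acts at 3.04 m along the ladder; its horizontal arm is 3.04·cos57.1° = 1.651 m → τ = 439.2 N·m clockwise.
Person: 53.5×10 = 535 N at 1.98 m → arm 1.075 m → τ = 575.1 N·m clockwise.
Wall normal N acts horizontally at the top; its moment arm is the height L sinθ = 6.08·sin57.1° = 5.105 m, counterclockwise.
Balancing moments: N × 5.105 = 1014, giving N = 199 N.
ΣFx = 0: friction at the foot balances the wall's push, so f = N_wall = 199 N.

f ≈ 199 N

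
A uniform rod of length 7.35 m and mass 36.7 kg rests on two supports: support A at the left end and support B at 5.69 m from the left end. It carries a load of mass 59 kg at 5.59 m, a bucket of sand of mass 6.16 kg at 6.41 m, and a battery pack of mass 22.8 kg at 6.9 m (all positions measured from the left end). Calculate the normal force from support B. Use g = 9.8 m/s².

About support A:
Beam weight: 36.7 × 9.8 = 359.7 N down at 3.675 m → arm 3.675 m, τ = 359.7 × 3.675 = 1322 N·m clockwise.
Load: 59 × 9.8 = 578.2 N down at 5.59 m → arm 5.59 m, τ = 578.2 × 5.59 = 3232 N·m clockwise.
Bucket of sand: 6.16 × 9.8 = 60.37 N down at 6.41 m → arm 6.41 m, τ = 60.37 × 6.41 = 387 N·m clockwise.
Battery pack: 22.8 × 9.8 = 223.4 N down at 6.9 m → arm 6.9 m, τ = 223.4 × 6.9 = 1541 N·m clockwise.
Net load moment about support A = 6482 N·m clockwise.
Reaction R at support B is upward at 5.69 m, arm 5.69 m → moment R × 5.69 counterclockwise.
Balancing moments: R × 5.69 = 6482, giving R = 1140 N.

R_B ≈ 1140 N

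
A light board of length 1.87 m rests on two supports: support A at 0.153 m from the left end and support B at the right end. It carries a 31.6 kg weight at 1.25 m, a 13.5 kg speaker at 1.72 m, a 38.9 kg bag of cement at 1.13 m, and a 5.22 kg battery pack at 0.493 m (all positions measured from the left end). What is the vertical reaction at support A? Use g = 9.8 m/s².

Taking torques about support B:
Weight: 31.6 × 9.8 = 309.7 N down at 1.25 m → arm 0.62 m, τ = 309.7 × 0.62 = 192 N·m counterclockwise.
Speaker: 13.5 × 9.8 = 132.3 N down at 1.72 m → arm 0.15 m, τ = 132.3 × 0.15 = 19.85 N·m counterclockwise.
Bag of cement: 38.9 × 9.8 = 381.2 N down at 1.13 m → arm 0.74 m, τ = 381.2 × 0.74 = 282.1 N·m counterclockwise.
Battery pack: 5.22 × 9.8 = 51.16 N down at 0.493 m → arm 1.377 m, τ = 51.16 × 1.377 = 70.45 N·m counterclockwise.
Net load moment about support B = 564.4 N·m counterclockwise.
Reaction R at support A is upward at 0.153 m, arm 1.717 m → moment R × 1.717 clockwise.
For rotational equilibrium, R × 1.717 = 564.4, so R = 329 N.

R_A ≈ 329 N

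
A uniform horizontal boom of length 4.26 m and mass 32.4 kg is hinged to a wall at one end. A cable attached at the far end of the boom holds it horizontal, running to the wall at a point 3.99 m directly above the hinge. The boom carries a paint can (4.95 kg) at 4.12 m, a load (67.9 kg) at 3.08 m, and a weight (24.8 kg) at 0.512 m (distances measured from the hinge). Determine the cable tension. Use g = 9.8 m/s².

Take moments about the hinge.
Beam weight: 32.4 × 9.8 = 317.5 N down at 2.13 m → arm 2.13 m, τ = 317.5 × 2.13 = 676.3 N·m clockwise.
Paint can: 4.95 × 9.8 = 48.51 N down at 4.12 m → arm 4.12 m, τ = 48.51 × 4.12 = 199.9 N·m clockwise.
Load: 67.9 × 9.8 = 665.4 N down at 3.08 m → arm 3.08 m, τ = 665.4 × 3.08 = 2049 N·m clockwise.
Weight: 24.8 × 9.8 = 243 N down at 0.512 m → arm 0.512 m, τ = 243 × 0.512 = 124.4 N·m clockwise.
Total clockwise load moment = 3050 N·m.
The cable tension T acts at 4.26 m; only its component perpendicular to the boom, T sinθ, produces torque. sinθ = h/√(h²+d²) = 3.99/√(3.99²+4.26²) = 0.6836.
Balancing moments: T × 4.26 × 0.6836 = 3050, giving T = 3050 / 2.912 = 1050 N.

T ≈ 1050 N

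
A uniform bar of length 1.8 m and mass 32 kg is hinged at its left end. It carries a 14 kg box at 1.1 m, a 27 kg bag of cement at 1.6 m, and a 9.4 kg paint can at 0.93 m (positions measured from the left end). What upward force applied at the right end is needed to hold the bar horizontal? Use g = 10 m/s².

F ≈ 534 N

About the left end:
Beam weight: 32 × 10 = 320 N down at 0.9 m → arm 0.9 m, τ = 320 × 0.9 = 288 N·m clockwise.
Box: 14 × 10 = 140 N down at 1.1 m → arm 1.1 m, τ = 140 × 1.1 = 154 N·m clockwise.
Bag of cement: 27 × 10 = 270 N down at 1.6 m → arm 1.6 m, τ = 270 × 1.6 = 432 N·m clockwise.
Paint can: 9.4 × 10 = 94 N down at 0.93 m → arm 0.93 m, τ = 94 × 0.93 = 87.42 N·m clockwise.
Net moment of the loads = 961.4 N·m clockwise.
The upward force F acts at the right end, arm 1.8 m, giving F × 1.8 counterclockwise.
Setting net torque to zero: F × 1.8 = 961.4 → F = 961.4 / 1.8 = 534 N.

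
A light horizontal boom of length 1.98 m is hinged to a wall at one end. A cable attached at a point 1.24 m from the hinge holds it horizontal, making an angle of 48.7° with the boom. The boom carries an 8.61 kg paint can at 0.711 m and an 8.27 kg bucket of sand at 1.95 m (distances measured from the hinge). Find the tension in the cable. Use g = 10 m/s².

T ≈ 239 N

Sum moments about the hinge (the unknown hinge reaction has zero arm there).
Paint can: 8.61 × 10 = 86.1 N down at 0.711 m → arm 0.711 m, τ = 86.1 × 0.711 = 61.22 N·m clockwise.
Bucket of sand: 8.27 × 10 = 82.7 N down at 1.95 m → arm 1.95 m, τ = 82.7 × 1.95 = 161.3 N·m clockwise.
Total clockwise load moment = 222.5 N·m.
The cable tension T acts at 1.24 m; only its component perpendicular to the boom, T sinθ, produces torque. sin 48.7° = 0.7513.
Setting net torque to zero: T × 1.24 × 0.7513 = 222.5 → T = 222.5 / 0.9316 = 239 N.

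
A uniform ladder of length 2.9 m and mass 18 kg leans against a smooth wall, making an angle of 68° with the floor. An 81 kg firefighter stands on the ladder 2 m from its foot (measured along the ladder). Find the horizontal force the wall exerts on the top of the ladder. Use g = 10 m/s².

Take moments about the foot of the ladder.
Ladder weight 18×10 = 180 N acts at 1.45 m along the ladder; its horizontal arm is 1.45·cos68° = 0.5432 m → τ = 97.78 N·m clockwise.
Firefighter: 81×10 = 810 N at 2 m → arm 0.7492 m → τ = 606.9 N·m clockwise.
Wall normal N acts horizontally at the top; its moment arm is the height L sinθ = 2.9·sin68° = 2.689 m, counterclockwise.
Balancing moments: N × 2.689 = 704.7, giving N = 262 N.

N_wall ≈ 262 N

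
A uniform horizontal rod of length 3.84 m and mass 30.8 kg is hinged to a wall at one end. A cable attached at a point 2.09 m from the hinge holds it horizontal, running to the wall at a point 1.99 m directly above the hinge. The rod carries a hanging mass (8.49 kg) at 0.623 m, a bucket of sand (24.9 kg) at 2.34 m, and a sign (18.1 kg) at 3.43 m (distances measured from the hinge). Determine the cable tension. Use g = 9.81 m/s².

T ≈ 1260 N

About the hinge:
Beam weight: 30.8 × 9.81 = 302.1 N down at 1.92 m → arm 1.92 m, τ = 302.1 × 1.92 = 580 N·m clockwise.
Hanging mass: 8.49 × 9.81 = 83.29 N down at 0.623 m → arm 0.623 m, τ = 83.29 × 0.623 = 51.89 N·m clockwise.
Bucket of sand: 24.9 × 9.81 = 244.3 N down at 2.34 m → arm 2.34 m, τ = 244.3 × 2.34 = 571.7 N·m clockwise.
Sign: 18.1 × 9.81 = 177.6 N down at 3.43 m → arm 3.43 m, τ = 177.6 × 3.43 = 609.2 N·m clockwise.
Total clockwise load moment = 1813 N·m.
The cable tension T acts at 2.09 m; only its component perpendicular to the rod, T sinθ, produces torque. sinθ = h/√(h²+d²) = 1.99/√(1.99²+2.09²) = 0.6896.
Setting net torque to zero: T × 2.09 × 0.6896 = 1813 → T = 1813 / 1.441 = 1260 N.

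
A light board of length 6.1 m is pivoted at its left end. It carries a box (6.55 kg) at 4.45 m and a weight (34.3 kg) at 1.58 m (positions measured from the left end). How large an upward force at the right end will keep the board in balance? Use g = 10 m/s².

F ≈ 137 N

Choose the left end as the axis so the unknown pivot reaction has zero arm there.
Box: 6.55 × 10 = 65.5 N down at 4.45 m → arm 4.45 m, τ = 65.5 × 4.45 = 291.5 N·m clockwise.
Weight: 34.3 × 10 = 343 N down at 1.58 m → arm 1.58 m, τ = 343 × 1.58 = 541.9 N·m clockwise.
Net moment of the loads = 833.4 N·m clockwise.
The upward force F acts at the right end, arm 6.1 m, giving F × 6.1 counterclockwise.
Setting net torque to zero: F × 6.1 = 833.4 → F = 833.4 / 6.1 = 137 N.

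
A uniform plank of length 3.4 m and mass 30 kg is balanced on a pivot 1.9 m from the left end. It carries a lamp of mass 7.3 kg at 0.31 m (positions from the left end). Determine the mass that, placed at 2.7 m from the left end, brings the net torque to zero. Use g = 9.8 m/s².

Sum moments about the pivot (at 1.9 m from the left end) (the support reaction has zero arm there).
Beam weight: 30 × 9.8 = 294 N down at 1.7 m → arm 0.2 m, τ = 294 × 0.2 = 58.8 N·m counterclockwise.
Lamp: 7.3 × 9.8 = 71.54 N down at 0.31 m → arm 1.59 m, τ = 71.54 × 1.59 = 113.7 N·m counterclockwise.
Net moment of known loads = 172.5 N·m counterclockwise.
An unknown mass m at 2.7 m has arm 0.8 m; its moment is m·g·0.8 clockwise.
Balancing moments: m × 9.8 × 0.8 = 172.5, giving m = 172.5 / (9.8 × 0.8) = 22 kg.

m ≈ 22 kg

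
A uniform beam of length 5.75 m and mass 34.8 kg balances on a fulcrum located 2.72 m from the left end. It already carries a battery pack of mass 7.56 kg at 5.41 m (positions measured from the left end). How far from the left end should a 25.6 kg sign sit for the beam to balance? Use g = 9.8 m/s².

x ≈ 1.71 m from the left end

Choose the fulcrum (at 2.72 m from the left end) as the axis so the support reaction has zero arm there.
Beam weight: 34.8 × 9.8 = 341 N down at 2.875 m → arm 0.155 m, τ = 341 × 0.155 = 52.85 N·m clockwise.
Battery pack: 7.56 × 9.8 = 74.09 N down at 5.41 m → arm 2.69 m, τ = 74.09 × 2.69 = 199.3 N·m clockwise.
Net moment of existing loads = 252.2 N·m clockwise.
The sign weighs 25.6 × 9.8 = 250.9 N and must supply an equal counterclockwise moment, so its lever arm about the fulcrum is 252.2 / 250.9 = 1.01 m.
That puts it at 2.72 − 1.01 = 1.71 m from the left end.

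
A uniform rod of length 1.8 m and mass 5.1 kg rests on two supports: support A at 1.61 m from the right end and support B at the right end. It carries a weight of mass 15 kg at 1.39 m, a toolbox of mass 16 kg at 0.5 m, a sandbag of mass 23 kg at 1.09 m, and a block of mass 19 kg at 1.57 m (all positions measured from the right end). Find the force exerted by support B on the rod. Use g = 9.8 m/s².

Choose support A as the axis so its reaction then has zero moment arm.
Beam weight: 5.1 × 9.8 = 49.98 N down at 0.9 m → arm 0.71 m, τ = 49.98 × 0.71 = 35.49 N·m clockwise.
Weight: 15 × 9.8 = 147 N down at 1.39 m → arm 0.22 m, τ = 147 × 0.22 = 32.34 N·m clockwise.
Toolbox: 16 × 9.8 = 156.8 N down at 0.5 m → arm 1.11 m, τ = 156.8 × 1.11 = 174 N·m clockwise.
Sandbag: 23 × 9.8 = 225.4 N down at 1.09 m → arm 0.52 m, τ = 225.4 × 0.52 = 117.2 N·m clockwise.
Block: 19 × 9.8 = 186.2 N down at 1.57 m → arm 0.04 m, τ = 186.2 × 0.04 = 7.448 N·m clockwise.
Net load moment about support A = 366.5 N·m clockwise.
Reaction R at support B is upward at 0 m, arm 1.61 m → moment R × 1.61 counterclockwise.
Στ = 0 ⇒ R × 1.61 = 366.5 ⇒ R = 228 N.

R_B ≈ 228 N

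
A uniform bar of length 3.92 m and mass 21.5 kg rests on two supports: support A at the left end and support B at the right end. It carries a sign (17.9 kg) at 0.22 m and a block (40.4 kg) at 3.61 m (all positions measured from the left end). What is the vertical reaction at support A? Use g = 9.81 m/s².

About support B:
Beam weight: 21.5 × 9.81 = 210.9 N down at 1.96 m → arm 1.96 m, τ = 210.9 × 1.96 = 413.4 N·m counterclockwise.
Sign: 17.9 × 9.81 = 175.6 N down at 0.22 m → arm 3.7 m, τ = 175.6 × 3.7 = 649.7 N·m counterclockwise.
Block: 40.4 × 9.81 = 396.3 N down at 3.61 m → arm 0.31 m, τ = 396.3 × 0.31 = 122.9 N·m counterclockwise.
Net load moment about support B = 1186 N·m counterclockwise.
Reaction R at support A is upward at 0 m, arm 3.92 m → moment R × 3.92 clockwise.
Στ = 0 ⇒ R × 3.92 = 1186 ⇒ R = 303 N.

R_A ≈ 303 N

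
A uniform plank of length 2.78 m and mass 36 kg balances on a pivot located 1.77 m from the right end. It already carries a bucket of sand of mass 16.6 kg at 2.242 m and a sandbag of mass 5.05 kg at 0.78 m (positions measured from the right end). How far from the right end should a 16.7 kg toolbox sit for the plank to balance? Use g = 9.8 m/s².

Taking torques about the pivot (at 1.77 m from the right end):
Beam weight: 36 × 9.8 = 352.8 N down at 1.39 m → arm 0.38 m, τ = 352.8 × 0.38 = 134.1 N·m clockwise.
Bucket of sand: 16.6 × 9.8 = 162.7 N down at 2.242 m → arm 0.472 m, τ = 162.7 × 0.472 = 76.79 N·m counterclockwise.
Sandbag: 5.05 × 9.8 = 49.49 N down at 0.78 m → arm 0.99 m, τ = 49.49 × 0.99 = 49 N·m clockwise.
Net moment of existing loads = 106.3 N·m clockwise.
The toolbox weighs 16.7 × 9.8 = 163.7 N and must supply an equal counterclockwise moment, so its lever arm about the pivot is 106.3 / 163.7 = 0.649 m.
That puts it at 1.77 + 0.649 = 2.42 m from the right end.

x ≈ 2.42 m from the right end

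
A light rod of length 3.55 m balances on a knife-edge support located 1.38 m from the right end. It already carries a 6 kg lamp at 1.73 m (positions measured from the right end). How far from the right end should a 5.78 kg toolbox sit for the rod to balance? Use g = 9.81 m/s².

x ≈ 1.02 m from the right end

Choose the knife-edge support (at 1.38 m from the right end) as the axis so the support reaction has zero arm there.
Lamp: 6 × 9.81 = 58.86 N down at 1.73 m → arm 0.35 m, τ = 58.86 × 0.35 = 20.6 N·m counterclockwise.
Net moment of existing loads = 20.6 N·m counterclockwise.
The toolbox weighs 5.78 × 9.81 = 56.7 N and must supply an equal clockwise moment, so its lever arm about the knife-edge support is 20.6 / 56.7 = 0.363 m.
That puts it at 1.38 − 0.363 = 1.02 m from the right end.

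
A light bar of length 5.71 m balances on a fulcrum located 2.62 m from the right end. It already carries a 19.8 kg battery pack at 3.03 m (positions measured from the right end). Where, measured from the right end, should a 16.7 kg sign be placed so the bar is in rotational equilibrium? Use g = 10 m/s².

x ≈ 2.13 m from the right end

Choose the fulcrum (at 2.62 m from the right end) as the axis so the support reaction has zero arm there.
Battery pack: 19.8 × 10 = 198 N down at 3.03 m → arm 0.41 m, τ = 198 × 0.41 = 81.18 N·m counterclockwise.
Net moment of existing loads = 81.18 N·m counterclockwise.
The sign weighs 16.7 × 10 = 167 N and must supply an equal clockwise moment, so its lever arm about the fulcrum is 81.18 / 167 = 0.486 m.
That puts it at 2.62 − 0.486 = 2.13 m from the right end.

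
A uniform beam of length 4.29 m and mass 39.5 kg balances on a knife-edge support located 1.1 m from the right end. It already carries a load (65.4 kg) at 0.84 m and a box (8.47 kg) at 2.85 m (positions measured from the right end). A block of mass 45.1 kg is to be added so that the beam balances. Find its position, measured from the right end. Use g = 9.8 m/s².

x ≈ 0.233 m from the right end

Choose the knife-edge support (at 1.1 m from the right end) as the axis so the support reaction has zero arm there.
Beam weight: 39.5 × 9.8 = 387.1 N down at 2.145 m → arm 1.045 m, τ = 387.1 × 1.045 = 404.5 N·m counterclockwise.
Load: 65.4 × 9.8 = 640.9 N down at 0.84 m → arm 0.26 m, τ = 640.9 × 0.26 = 166.6 N·m clockwise.
Box: 8.47 × 9.8 = 83.01 N down at 2.85 m → arm 1.75 m, τ = 83.01 × 1.75 = 145.3 N·m counterclockwise.
Net moment of existing loads = 383.2 N·m counterclockwise.
The block weighs 45.1 × 9.8 = 442 N and must supply an equal clockwise moment, so its lever arm about the knife-edge support is 383.2 / 442 = 0.867 m.
That puts it at 1.1 − 0.867 = 0.233 m from the right end.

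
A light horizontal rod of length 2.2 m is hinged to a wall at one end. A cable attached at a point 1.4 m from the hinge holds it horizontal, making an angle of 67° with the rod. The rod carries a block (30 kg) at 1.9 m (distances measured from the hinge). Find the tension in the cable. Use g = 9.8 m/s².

Taking torques about the hinge:
Block: 30 × 9.8 = 294 N down at 1.9 m → arm 1.9 m, τ = 294 × 1.9 = 558.6 N·m clockwise.
Total clockwise load moment = 558.6 N·m.
The cable tension T acts at 1.4 m; only its component perpendicular to the rod, T sinθ, produces torque. sin 67° = 0.9205.
For rotational equilibrium, T × 1.4 × 0.9205 = 558.6, so T = 558.6 / 1.289 = 433 N.

T ≈ 433 N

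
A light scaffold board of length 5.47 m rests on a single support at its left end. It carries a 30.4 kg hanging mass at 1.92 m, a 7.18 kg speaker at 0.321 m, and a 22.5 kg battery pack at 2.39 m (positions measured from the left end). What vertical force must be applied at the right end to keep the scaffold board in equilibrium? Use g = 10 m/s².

F ≈ 209 N

Sum moments about the left end (the unknown pivot reaction has zero arm there).
Hanging mass: 30.4 × 10 = 304 N down at 1.92 m → arm 1.92 m, τ = 304 × 1.92 = 583.7 N·m clockwise.
Speaker: 7.18 × 10 = 71.8 N down at 0.321 m → arm 0.321 m, τ = 71.8 × 0.321 = 23.05 N·m clockwise.
Battery pack: 22.5 × 10 = 225 N down at 2.39 m → arm 2.39 m, τ = 225 × 2.39 = 537.8 N·m clockwise.
Net moment of the loads = 1145 N·m clockwise.
The upward force F acts at the right end, arm 5.47 m, giving F × 5.47 counterclockwise.
Setting net torque to zero: F × 5.47 = 1145 → F = 1145 / 5.47 = 209 N.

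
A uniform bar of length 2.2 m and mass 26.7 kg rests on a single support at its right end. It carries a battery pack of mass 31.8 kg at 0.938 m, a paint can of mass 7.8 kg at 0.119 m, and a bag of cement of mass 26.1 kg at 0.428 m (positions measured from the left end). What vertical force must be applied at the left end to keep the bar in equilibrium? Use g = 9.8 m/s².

Take moments about the right end.
Beam weight: 26.7 × 9.8 = 261.7 N down at 1.1 m → arm 1.1 m, τ = 261.7 × 1.1 = 287.9 N·m counterclockwise.
Battery pack: 31.8 × 9.8 = 311.6 N down at 0.938 m → arm 1.262 m, τ = 311.6 × 1.262 = 393.2 N·m counterclockwise.
Paint can: 7.8 × 9.8 = 76.44 N down at 0.119 m → arm 2.081 m, τ = 76.44 × 2.081 = 159.1 N·m counterclockwise.
Bag of cement: 26.1 × 9.8 = 255.8 N down at 0.428 m → arm 1.772 m, τ = 255.8 × 1.772 = 453.3 N·m counterclockwise.
Net moment of the loads = 1294 N·m counterclockwise.
The upward force F acts at the left end, arm 2.2 m, giving F × 2.2 clockwise.
Στ = 0 ⇒ F × 2.2 = 1294 ⇒ F = 1294 / 2.2 = 588 N.

F ≈ 588 N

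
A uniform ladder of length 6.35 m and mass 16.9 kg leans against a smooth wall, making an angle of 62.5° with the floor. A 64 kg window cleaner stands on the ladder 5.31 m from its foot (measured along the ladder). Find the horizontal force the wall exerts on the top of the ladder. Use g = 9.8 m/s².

N_wall ≈ 316 N

Take moments about the foot of the ladder.
Ladder weight 16.9×9.8 = 165.6 N acts at 3.175 m along the ladder; its horizontal arm is 3.175·cos62.5° = 1.466 m → τ = 242.8 N·m clockwise.
Window cleaner: 64×9.8 = 627.2 N at 5.31 m → arm 2.452 m → τ = 1538 N·m clockwise.
Wall normal N acts horizontally at the top; its moment arm is the height L sinθ = 6.35·sin62.5° = 5.633 m, counterclockwise.
For rotational equilibrium, N × 5.633 = 1781, so N = 316 N.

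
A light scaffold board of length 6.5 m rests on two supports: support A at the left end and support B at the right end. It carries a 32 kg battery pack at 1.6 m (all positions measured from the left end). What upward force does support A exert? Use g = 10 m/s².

R_A ≈ 241 N

Taking torques about support B:
Battery pack: 32 × 10 = 320 N down at 1.6 m → arm 4.9 m, τ = 320 × 4.9 = 1568 N·m counterclockwise.
Net load moment about support B = 1568 N·m counterclockwise.
Reaction R at support A is upward at 0 m, arm 6.5 m → moment R × 6.5 clockwise.
Setting net torque to zero: R × 6.5 = 1568 → R = 241 N.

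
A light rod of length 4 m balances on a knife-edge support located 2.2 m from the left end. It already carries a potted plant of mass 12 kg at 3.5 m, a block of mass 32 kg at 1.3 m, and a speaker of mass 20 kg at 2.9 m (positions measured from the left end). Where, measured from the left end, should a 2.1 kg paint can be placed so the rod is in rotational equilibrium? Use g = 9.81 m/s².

Taking torques about the knife-edge support (at 2.2 m from the left end):
Potted plant: 12 × 9.81 = 117.7 N down at 3.5 m → arm 1.3 m, τ = 117.7 × 1.3 = 153 N·m clockwise.
Block: 32 × 9.81 = 313.9 N down at 1.3 m → arm 0.9 m, τ = 313.9 × 0.9 = 282.5 N·m counterclockwise.
Speaker: 20 × 9.81 = 196.2 N down at 2.9 m → arm 0.7 m, τ = 196.2 × 0.7 = 137.3 N·m clockwise.
Net moment of existing loads = 7.8 N·m clockwise.
The paint can weighs 2.1 × 9.81 = 20.6 N and must supply an equal counterclockwise moment, so its lever arm about the knife-edge support is 7.8 / 20.6 = 0.379 m.
That puts it at 2.2 − 0.379 = 1.82 m from the left end.

x ≈ 1.82 m from the left end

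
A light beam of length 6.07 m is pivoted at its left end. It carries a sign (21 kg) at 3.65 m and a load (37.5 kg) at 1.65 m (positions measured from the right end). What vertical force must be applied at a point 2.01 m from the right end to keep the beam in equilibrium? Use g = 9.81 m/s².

Take moments about the left end.
Sign: 21 × 9.81 = 206 N down at 3.65 m → arm 2.42 m, τ = 206 × 2.42 = 498.5 N·m clockwise.
Load: 37.5 × 9.81 = 367.9 N down at 1.65 m → arm 4.42 m, τ = 367.9 × 4.42 = 1626 N·m clockwise.
Net moment of the loads = 2124 N·m clockwise.
The upward force F acts at a point 2.01 m from the right end, arm 4.06 m, giving F × 4.06 counterclockwise.
Balancing moments: F × 4.06 = 2124, giving F = 2124 / 4.06 = 523 N.

F ≈ 523 N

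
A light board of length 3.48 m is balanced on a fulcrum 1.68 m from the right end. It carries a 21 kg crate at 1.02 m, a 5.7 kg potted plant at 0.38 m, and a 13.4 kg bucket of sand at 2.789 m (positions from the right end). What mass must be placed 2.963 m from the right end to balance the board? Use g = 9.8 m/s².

m ≈ 5 kg

About the fulcrum (at 1.68 m from the right end):
Crate: 21 × 9.8 = 205.8 N down at 1.02 m → arm 0.66 m, τ = 205.8 × 0.66 = 135.8 N·m clockwise.
Potted plant: 5.7 × 9.8 = 55.86 N down at 0.38 m → arm 1.3 m, τ = 55.86 × 1.3 = 72.62 N·m clockwise.
Bucket of sand: 13.4 × 9.8 = 131.3 N down at 2.789 m → arm 1.109 m, τ = 131.3 × 1.109 = 145.6 N·m counterclockwise.
Net moment of known loads = 62.82 N·m clockwise.
An unknown mass m at 2.963 m has arm 1.283 m; its moment is m·g·1.283 counterclockwise.
Balancing moments: m × 9.8 × 1.283 = 62.82, giving m = 62.82 / (9.8 × 1.283) = 5 kg.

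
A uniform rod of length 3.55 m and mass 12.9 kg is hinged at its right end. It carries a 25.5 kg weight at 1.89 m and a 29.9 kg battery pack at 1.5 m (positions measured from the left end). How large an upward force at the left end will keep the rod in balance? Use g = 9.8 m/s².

About the right end:
Beam weight: 12.9 × 9.8 = 126.4 N down at 1.775 m → arm 1.775 m, τ = 126.4 × 1.775 = 224.4 N·m counterclockwise.
Weight: 25.5 × 9.8 = 249.9 N down at 1.89 m → arm 1.66 m, τ = 249.9 × 1.66 = 414.8 N·m counterclockwise.
Battery pack: 29.9 × 9.8 = 293 N down at 1.5 m → arm 2.05 m, τ = 293 × 2.05 = 600.6 N·m counterclockwise.
Net moment of the loads = 1240 N·m counterclockwise.
The upward force F acts at the left end, arm 3.55 m, giving F × 3.55 clockwise.
Στ = 0 ⇒ F × 3.55 = 1240 ⇒ F = 1240 / 3.55 = 349 N.

F ≈ 349 N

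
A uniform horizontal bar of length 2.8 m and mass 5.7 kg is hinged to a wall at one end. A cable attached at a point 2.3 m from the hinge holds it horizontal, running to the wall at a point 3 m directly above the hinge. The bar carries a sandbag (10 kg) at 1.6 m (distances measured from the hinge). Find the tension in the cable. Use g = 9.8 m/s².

T ≈ 129 N

Taking torques about the hinge:
Beam weight: 5.7 × 9.8 = 55.86 N down at 1.4 m → arm 1.4 m, τ = 55.86 × 1.4 = 78.2 N·m clockwise.
Sandbag: 10 × 9.8 = 98 N down at 1.6 m → arm 1.6 m, τ = 98 × 1.6 = 156.8 N·m clockwise.
Total clockwise load moment = 235 N·m.
The cable tension T acts at 2.3 m; only its component perpendicular to the bar, T sinθ, produces torque. sinθ = h/√(h²+d²) = 3/√(3²+2.3²) = 0.7936.
Στ = 0 ⇒ T × 2.3 × 0.7936 = 235 ⇒ T = 235 / 1.825 = 129 N.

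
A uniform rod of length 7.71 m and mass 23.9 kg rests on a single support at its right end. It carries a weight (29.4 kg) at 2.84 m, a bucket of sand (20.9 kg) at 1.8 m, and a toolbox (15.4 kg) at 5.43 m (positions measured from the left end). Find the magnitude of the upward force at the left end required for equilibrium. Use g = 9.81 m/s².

Sum moments about the right end (the unknown pivot reaction has zero arm there).
Beam weight: 23.9 × 9.81 = 234.5 N down at 3.855 m → arm 3.855 m, τ = 234.5 × 3.855 = 904 N·m counterclockwise.
Weight: 29.4 × 9.81 = 288.4 N down at 2.84 m → arm 4.87 m, τ = 288.4 × 4.87 = 1405 N·m counterclockwise.
Bucket of sand: 20.9 × 9.81 = 205 N down at 1.8 m → arm 5.91 m, τ = 205 × 5.91 = 1212 N·m counterclockwise.
Toolbox: 15.4 × 9.81 = 151.1 N down at 5.43 m → arm 2.28 m, τ = 151.1 × 2.28 = 344.5 N·m counterclockwise.
Net moment of the loads = 3866 N·m counterclockwise.
The upward force F acts at the left end, arm 7.71 m, giving F × 7.71 clockwise.
Setting net torque to zero: F × 7.71 = 3866 → F = 3866 / 7.71 = 501 N.

F ≈ 501 N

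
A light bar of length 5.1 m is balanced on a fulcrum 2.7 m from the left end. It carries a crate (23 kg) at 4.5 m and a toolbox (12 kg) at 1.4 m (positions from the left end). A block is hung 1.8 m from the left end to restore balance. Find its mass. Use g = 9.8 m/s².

m ≈ 28.7 kg

Sum moments about the fulcrum (at 2.7 m from the left end) (the support reaction has zero arm there).
Crate: 23 × 9.8 = 225.4 N down at 4.5 m → arm 1.8 m, τ = 225.4 × 1.8 = 405.7 N·m clockwise.
Toolbox: 12 × 9.8 = 117.6 N down at 1.4 m → arm 1.3 m, τ = 117.6 × 1.3 = 152.9 N·m counterclockwise.
Net moment of known loads = 252.8 N·m clockwise.
An unknown mass m at 1.8 m has arm 0.9 m; its moment is m·g·0.9 counterclockwise.
Στ = 0 ⇒ m × 9.8 × 0.9 = 252.8 ⇒ m = 252.8 / (9.8 × 0.9) = 28.7 kg.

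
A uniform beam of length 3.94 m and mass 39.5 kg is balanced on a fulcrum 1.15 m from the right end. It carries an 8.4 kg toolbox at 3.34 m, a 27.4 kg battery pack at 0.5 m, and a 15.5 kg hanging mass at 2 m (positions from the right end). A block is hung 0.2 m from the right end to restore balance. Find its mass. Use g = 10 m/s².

m ≈ 48.6 kg

Take moments about the fulcrum (at 1.15 m from the right end).
Beam weight: 39.5 × 10 = 395 N down at 1.97 m → arm 0.82 m, τ = 395 × 0.82 = 323.9 N·m counterclockwise.
Toolbox: 8.4 × 10 = 84 N down at 3.34 m → arm 2.19 m, τ = 84 × 2.19 = 184 N·m counterclockwise.
Battery pack: 27.4 × 10 = 274 N down at 0.5 m → arm 0.65 m, τ = 274 × 0.65 = 178.1 N·m clockwise.
Hanging mass: 15.5 × 10 = 155 N down at 2 m → arm 0.85 m, τ = 155 × 0.85 = 131.8 N·m counterclockwise.
Net moment of known loads = 461.6 N·m counterclockwise.
An unknown mass m at 0.2 m has arm 0.95 m; its moment is m·g·0.95 clockwise.
For rotational equilibrium, m × 10 × 0.95 = 461.6, so m = 461.6 / (10 × 0.95) = 48.6 kg.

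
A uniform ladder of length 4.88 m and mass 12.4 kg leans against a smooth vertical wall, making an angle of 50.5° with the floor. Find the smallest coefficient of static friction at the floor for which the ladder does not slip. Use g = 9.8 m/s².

Take moments about the foot of the ladder.
Ladder weight 12.4×9.8 = 121.5 N acts at 2.44 m along the ladder; its horizontal arm is 2.44·cos50.5° = 1.552 m → τ = 188.6 N·m clockwise.
Wall normal N acts horizontally at the top; its moment arm is the height L sinθ = 4.88·sin50.5° = 3.766 m, counterclockwise.
Setting net torque to zero: N × 3.766 = 188.6 → N = 50.08 N.
ΣFx = 0 ⇒ f = N_wall = 50.08 N. ΣFy = 0 ⇒ N_floor = 121.5 N.
μ_min = f / N_floor = 50.08 / 121.5 = 0.412.

μ_min ≈ 0.412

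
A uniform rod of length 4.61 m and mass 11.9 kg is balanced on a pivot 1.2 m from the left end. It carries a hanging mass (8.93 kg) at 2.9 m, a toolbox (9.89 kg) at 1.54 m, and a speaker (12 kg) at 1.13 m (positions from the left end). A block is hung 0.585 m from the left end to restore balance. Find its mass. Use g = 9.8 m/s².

m ≈ 50.2 kg

About the pivot (at 1.2 m from the left end):
Beam weight: 11.9 × 9.8 = 116.6 N down at 2.305 m → arm 1.105 m, τ = 116.6 × 1.105 = 128.8 N·m clockwise.
Hanging mass: 8.93 × 9.8 = 87.51 N down at 2.9 m → arm 1.7 m, τ = 87.51 × 1.7 = 148.8 N·m clockwise.
Toolbox: 9.89 × 9.8 = 96.92 N down at 1.54 m → arm 0.34 m, τ = 96.92 × 0.34 = 32.95 N·m clockwise.
Speaker: 12 × 9.8 = 117.6 N down at 1.13 m → arm 0.07 m, τ = 117.6 × 0.07 = 8.232 N·m counterclockwise.
Net moment of known loads = 302.3 N·m clockwise.
An unknown mass m at 0.585 m has arm 0.615 m; its moment is m·g·0.615 counterclockwise.
Στ = 0 ⇒ m × 9.8 × 0.615 = 302.3 ⇒ m = 302.3 / (9.8 × 0.615) = 50.2 kg.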